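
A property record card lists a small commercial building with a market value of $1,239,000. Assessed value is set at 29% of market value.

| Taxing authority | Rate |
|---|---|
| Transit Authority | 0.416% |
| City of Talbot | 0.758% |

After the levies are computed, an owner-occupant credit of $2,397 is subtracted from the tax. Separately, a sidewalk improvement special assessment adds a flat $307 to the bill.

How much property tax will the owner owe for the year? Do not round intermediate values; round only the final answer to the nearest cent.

Assessed value = $1,239,000 × 0.29 = $359,310
Transit Authority: $359,310 × 0.00416 = $1,494.7296
City of Talbot: $359,310 × 0.00758 = $2,723.5698
Levies subtotal = $4,218.2994
After credit = $4,218.2994 − $2,397 = $1,821.2994
Total = $1,821.2994 + $307 = $2,128.2994

$2,128.30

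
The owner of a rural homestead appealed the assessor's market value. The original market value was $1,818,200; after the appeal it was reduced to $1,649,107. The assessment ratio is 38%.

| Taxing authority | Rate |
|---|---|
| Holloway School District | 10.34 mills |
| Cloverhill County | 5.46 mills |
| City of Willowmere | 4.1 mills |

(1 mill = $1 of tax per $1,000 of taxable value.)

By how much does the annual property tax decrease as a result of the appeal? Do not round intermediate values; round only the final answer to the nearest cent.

Old assessed value = $1,818,200 × 0.38 = $690,916
New assessed value = $1,649,107 × 0.38 = $626,660.66
Combined rate = 0.01034 + 0.00546 + 0.0041 = 0.0199
Old tax = $690,916 × 0.0199 = $13,749.2284
New tax = $626,660.66 × 0.0199 = $12,470.547134
Reduction = $13,749.2284 − $12,470.547134 = $1,278.681266

$1,278.68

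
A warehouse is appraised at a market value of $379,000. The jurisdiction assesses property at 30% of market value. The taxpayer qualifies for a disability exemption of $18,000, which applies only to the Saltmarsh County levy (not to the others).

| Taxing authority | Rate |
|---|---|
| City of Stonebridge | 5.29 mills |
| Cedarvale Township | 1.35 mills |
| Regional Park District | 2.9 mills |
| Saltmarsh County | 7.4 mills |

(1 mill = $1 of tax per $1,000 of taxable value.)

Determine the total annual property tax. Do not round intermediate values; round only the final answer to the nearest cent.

$1,792.88

Assessed value = $379,000 × 0.3 = $113,700
City of Stonebridge: $113,700 × 0.00529 = $601.473
Cedarvale Township: $113,700 × 0.00135 = $153.495
Regional Park District: $113,700 × 0.0029 = $329.73
Saltmarsh County: ($113,700 − $18,000) × 0.0074 = $95,700 × 0.0074 = $708.18
Total = $1,792.878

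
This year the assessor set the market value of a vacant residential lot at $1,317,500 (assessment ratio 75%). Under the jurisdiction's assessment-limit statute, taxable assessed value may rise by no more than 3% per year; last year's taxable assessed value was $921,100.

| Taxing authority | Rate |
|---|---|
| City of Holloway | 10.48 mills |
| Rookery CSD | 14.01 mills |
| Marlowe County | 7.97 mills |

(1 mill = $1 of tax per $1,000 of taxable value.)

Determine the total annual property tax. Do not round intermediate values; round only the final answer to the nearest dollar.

$30,796

Uncapped assessed value = $1,317,500 × 0.75 = $988,125
Cap limit = $921,100 × 1.03 = $948,733
Taxable assessed value = min($988,125, $948,733) = $948,733 (cap binds)
City of Holloway: $948,733 × 0.01048 = $9,942.72184
Rookery CSD: $948,733 × 0.01401 = $13,291.74933
Marlowe County: $948,733 × 0.00797 = $7,561.40201
Total = $30,795.87318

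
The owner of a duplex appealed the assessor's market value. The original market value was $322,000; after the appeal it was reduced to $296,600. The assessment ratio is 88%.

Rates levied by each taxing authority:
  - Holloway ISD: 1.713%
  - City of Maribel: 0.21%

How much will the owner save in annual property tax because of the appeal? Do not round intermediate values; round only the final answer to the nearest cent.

$429.83

Old assessed value = $322,000 × 0.88 = $283,360
New assessed value = $296,600 × 0.88 = $261,008
Combined rate = 0.01713 + 0.0021 = 0.01923
Old tax = $283,360 × 0.01923 = $5,449.0128
New tax = $261,008 × 0.01923 = $5,019.18384
Reduction = $5,449.0128 − $5,019.18384 = $429.82896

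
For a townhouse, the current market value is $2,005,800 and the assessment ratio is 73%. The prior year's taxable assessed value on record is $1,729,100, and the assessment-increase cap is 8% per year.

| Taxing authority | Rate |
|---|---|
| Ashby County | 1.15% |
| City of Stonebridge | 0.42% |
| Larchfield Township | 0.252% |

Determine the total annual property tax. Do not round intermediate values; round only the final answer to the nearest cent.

Uncapped assessed value = $2,005,800 × 0.73 = $1,464,234
Cap limit = $1,729,100 × 1.08 = $1,867,428
Taxable assessed value = min($1,464,234, $1,867,428) = $1,464,234 (cap does not bind)
Ashby County: $1,464,234 × 0.0115 = $16,838.691
City of Stonebridge: $1,464,234 × 0.0042 = $6,149.7828
Larchfield Township: $1,464,234 × 0.00252 = $3,689.86968
Total = $26,678.34348

$26,678.34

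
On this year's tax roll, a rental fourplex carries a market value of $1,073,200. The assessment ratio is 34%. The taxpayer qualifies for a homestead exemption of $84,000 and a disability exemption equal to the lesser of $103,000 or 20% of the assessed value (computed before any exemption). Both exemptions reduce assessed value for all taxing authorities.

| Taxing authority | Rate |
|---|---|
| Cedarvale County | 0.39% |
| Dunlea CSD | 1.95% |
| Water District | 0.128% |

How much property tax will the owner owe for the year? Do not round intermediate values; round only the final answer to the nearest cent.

Assessed value = $1,073,200 × 0.34 = $364,888
Disability exemption = min($103,000, 20% × $364,888) = min($103,000, $72,977.6) = $72,977.6 (percentage binds)
Taxable value = $364,888 − $84,000 − $72,977.6 = $207,910.4
Cedarvale County: $207,910.4 × 0.0039 = $810.85056
Dunlea CSD: $207,910.4 × 0.0195 = $4,054.2528
Water District: $207,910.4 × 0.00128 = $266.125312
Total = $5,131.228672

$5,131.23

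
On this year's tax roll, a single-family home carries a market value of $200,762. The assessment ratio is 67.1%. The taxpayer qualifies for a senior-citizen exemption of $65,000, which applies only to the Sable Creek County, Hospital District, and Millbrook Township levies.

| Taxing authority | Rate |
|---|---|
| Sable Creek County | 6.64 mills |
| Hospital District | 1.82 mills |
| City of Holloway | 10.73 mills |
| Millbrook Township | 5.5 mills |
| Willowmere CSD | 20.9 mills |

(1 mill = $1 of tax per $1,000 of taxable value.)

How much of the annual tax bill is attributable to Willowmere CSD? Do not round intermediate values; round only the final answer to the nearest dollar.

Assessed value = $200,762 × 0.671 = $134,711.302
Willowmere CSD taxable value = $134,711.302 (exemption does not apply)
Willowmere CSD levy = $134,711.302 × 0.0209 = $2,815.4662118

$2,815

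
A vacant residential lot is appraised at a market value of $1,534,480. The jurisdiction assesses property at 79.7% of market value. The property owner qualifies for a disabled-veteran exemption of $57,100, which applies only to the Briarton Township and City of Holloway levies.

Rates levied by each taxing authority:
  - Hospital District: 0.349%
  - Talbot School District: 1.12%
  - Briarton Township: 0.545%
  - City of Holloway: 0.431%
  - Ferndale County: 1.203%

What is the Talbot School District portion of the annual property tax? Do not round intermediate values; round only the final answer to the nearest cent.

$13,697.38

Assessed value = $1,534,480 × 0.797 = $1,222,980.56
Talbot School District taxable value = $1,222,980.56 (exemption does not apply)
Talbot School District levy = $1,222,980.56 × 0.0112 = $13,697.382272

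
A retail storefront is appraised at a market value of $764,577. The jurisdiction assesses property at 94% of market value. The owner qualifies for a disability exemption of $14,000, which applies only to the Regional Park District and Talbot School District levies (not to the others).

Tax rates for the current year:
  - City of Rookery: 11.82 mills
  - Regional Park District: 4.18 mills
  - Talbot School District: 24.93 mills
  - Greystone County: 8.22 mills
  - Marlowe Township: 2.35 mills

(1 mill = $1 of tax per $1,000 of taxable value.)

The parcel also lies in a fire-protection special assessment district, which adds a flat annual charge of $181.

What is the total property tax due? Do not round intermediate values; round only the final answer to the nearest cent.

Assessed value = $764,577 × 0.94 = $718,702.38
City of Rookery: $718,702.38 × 0.01182 = $8,495.0621316
Regional Park District: ($718,702.38 − $14,000) × 0.00418 = $704,702.38 × 0.00418 = $2,945.6559484
Talbot School District: ($718,702.38 − $14,000) × 0.02493 = $704,702.38 × 0.02493 = $17,568.2303334
Greystone County: $718,702.38 × 0.00822 = $5,907.7335636
Marlowe Township: $718,702.38 × 0.00235 = $1,688.950593
Levies subtotal = $36,605.63257
Total = $36,605.63257 + $181 = $36,786.63257

$36,786.63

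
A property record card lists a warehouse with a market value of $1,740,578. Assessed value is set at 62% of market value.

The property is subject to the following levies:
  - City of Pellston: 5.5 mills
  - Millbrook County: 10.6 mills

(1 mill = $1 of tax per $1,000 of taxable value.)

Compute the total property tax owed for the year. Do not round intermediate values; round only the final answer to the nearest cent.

$17,374.45

Assessed value = $1,740,578 × 0.62 = $1,079,158.36
City of Pellston: $1,079,158.36 × 0.0055 = $5,935.37098
Millbrook County: $1,079,158.36 × 0.0106 = $11,439.078616
Total = $5,935.37098 + $11,439.078616 = $17,374.449596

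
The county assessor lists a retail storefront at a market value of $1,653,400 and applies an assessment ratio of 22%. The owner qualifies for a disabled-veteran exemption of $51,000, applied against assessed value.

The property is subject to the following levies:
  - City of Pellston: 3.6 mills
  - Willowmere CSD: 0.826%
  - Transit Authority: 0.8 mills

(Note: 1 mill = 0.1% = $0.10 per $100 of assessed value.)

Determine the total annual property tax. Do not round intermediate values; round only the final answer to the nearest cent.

$3,959.39

Assessed value = $1,653,400 × 0.22 = $363,748
Taxable value = $363,748 − $51,000 = $312,748
City of Pellston: $312,748 × 0.0036 = $1,125.8928
Willowmere CSD: $312,748 × 0.00826 = $2,583.29848
Transit Authority: $312,748 × 0.0008 = $250.1984
Total = $3,959.38968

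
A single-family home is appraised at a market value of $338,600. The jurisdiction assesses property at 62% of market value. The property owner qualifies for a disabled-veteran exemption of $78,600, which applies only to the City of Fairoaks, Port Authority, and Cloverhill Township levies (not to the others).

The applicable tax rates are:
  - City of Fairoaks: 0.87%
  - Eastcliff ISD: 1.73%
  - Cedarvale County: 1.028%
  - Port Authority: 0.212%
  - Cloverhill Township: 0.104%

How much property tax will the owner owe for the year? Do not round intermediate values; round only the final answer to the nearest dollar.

Assessed value = $338,600 × 0.62 = $209,932
City of Fairoaks: ($209,932 − $78,600) × 0.0087 = $131,332 × 0.0087 = $1,142.5884
Eastcliff ISD: $209,932 × 0.0173 = $3,631.8236
Cedarvale County: $209,932 × 0.01028 = $2,158.10096
Port Authority: ($209,932 − $78,600) × 0.00212 = $131,332 × 0.00212 = $278.42384
Cloverhill Township: ($209,932 − $78,600) × 0.00104 = $131,332 × 0.00104 = $136.58528
Total = $7,347.52208

$7,348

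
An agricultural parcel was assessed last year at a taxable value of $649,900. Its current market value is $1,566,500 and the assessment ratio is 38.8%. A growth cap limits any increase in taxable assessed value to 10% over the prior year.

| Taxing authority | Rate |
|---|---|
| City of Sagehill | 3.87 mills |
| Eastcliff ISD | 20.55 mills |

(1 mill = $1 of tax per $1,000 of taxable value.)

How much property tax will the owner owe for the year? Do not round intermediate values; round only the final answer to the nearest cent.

$14,842.52

Uncapped assessed value = $1,566,500 × 0.388 = $607,802
Cap limit = $649,900 × 1.1 = $714,890
Taxable assessed value = min($607,802, $714,890) = $607,802 (cap does not bind)
City of Sagehill: $607,802 × 0.00387 = $2,352.19374
Eastcliff ISD: $607,802 × 0.02055 = $12,490.3311
Total = $14,842.52484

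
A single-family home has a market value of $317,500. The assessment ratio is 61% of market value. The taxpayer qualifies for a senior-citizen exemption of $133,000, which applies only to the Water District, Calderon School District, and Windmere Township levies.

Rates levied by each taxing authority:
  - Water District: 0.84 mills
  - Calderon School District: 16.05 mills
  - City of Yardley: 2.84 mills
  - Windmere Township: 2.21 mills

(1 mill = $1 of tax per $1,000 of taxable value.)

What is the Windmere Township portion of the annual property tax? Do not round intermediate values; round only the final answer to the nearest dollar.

Assessed value = $317,500 × 0.61 = $193,675
Windmere Township taxable value = $193,675 − $133,000 = $60,675
Windmere Township levy = $60,675 × 0.00221 = $134.09175

$134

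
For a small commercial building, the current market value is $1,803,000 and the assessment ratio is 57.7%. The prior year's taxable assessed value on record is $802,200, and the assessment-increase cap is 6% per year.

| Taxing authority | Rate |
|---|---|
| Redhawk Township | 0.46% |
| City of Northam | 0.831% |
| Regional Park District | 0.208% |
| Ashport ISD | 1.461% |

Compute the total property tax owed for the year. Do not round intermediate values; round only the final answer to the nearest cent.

Uncapped assessed value = $1,803,000 × 0.577 = $1,040,331
Cap limit = $802,200 × 1.06 = $850,332
Taxable assessed value = min($1,040,331, $850,332) = $850,332 (cap binds)
Redhawk Township: $850,332 × 0.0046 = $3,911.5272
City of Northam: $850,332 × 0.00831 = $7,066.25892
Regional Park District: $850,332 × 0.00208 = $1,768.69056
Ashport ISD: $850,332 × 0.01461 = $12,423.35052
Total = $25,169.8272

$25,169.83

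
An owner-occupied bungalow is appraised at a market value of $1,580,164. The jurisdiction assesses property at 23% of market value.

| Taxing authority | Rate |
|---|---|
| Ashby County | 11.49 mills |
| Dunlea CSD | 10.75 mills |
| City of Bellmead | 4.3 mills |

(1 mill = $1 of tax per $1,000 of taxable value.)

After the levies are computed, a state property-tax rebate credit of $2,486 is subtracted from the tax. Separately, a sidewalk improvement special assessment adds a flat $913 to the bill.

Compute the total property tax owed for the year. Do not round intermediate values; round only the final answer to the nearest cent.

Assessed value = $1,580,164 × 0.23 = $363,437.72
Ashby County: $363,437.72 × 0.01149 = $4,175.8994028
Dunlea CSD: $363,437.72 × 0.01075 = $3,906.95549
City of Bellmead: $363,437.72 × 0.0043 = $1,562.782196
Levies subtotal = $9,645.6370888
After credit = $9,645.6370888 − $2,486 = $7,159.6370888
Total = $7,159.6370888 + $913 = $8,072.6370888

$8,072.64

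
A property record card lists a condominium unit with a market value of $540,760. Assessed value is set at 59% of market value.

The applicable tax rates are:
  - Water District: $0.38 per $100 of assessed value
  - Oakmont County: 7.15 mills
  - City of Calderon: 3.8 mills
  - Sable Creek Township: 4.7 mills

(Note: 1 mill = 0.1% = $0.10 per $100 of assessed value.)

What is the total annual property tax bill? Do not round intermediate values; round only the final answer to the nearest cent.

Assessed value = $540,760 × 0.59 = $319,048.4
Water District: $319,048.4 × 0.0038 = $1,212.38392
Oakmont County: $319,048.4 × 0.00715 = $2,281.19606
City of Calderon: $319,048.4 × 0.0038 = $1,212.38392
Sable Creek Township: $319,048.4 × 0.0047 = $1,499.52748
Total = $6,205.49138

$6,205.49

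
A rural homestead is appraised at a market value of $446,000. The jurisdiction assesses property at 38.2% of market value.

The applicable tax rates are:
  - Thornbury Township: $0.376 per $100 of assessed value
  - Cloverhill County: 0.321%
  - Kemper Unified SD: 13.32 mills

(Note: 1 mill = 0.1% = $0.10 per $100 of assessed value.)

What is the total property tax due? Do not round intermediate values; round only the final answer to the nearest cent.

Assessed value = $446,000 × 0.382 = $170,372
Thornbury Township: $170,372 × 0.00376 = $640.59872
Cloverhill County: $170,372 × 0.00321 = $546.89412
Kemper Unified SD: $170,372 × 0.01332 = $2,269.35504
Total = $3,456.84788

$3,456.85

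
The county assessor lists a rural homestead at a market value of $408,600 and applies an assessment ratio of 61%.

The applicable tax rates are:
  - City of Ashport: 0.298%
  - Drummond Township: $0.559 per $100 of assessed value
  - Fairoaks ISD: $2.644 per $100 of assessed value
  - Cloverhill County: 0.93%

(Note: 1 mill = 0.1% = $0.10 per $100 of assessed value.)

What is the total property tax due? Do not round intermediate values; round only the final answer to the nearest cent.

Assessed value = $408,600 × 0.61 = $249,246
City of Ashport: $249,246 × 0.00298 = $742.75308
Drummond Township: $249,246 × 0.00559 = $1,393.28514
Fairoaks ISD: $249,246 × 0.02644 = $6,590.06424
Cloverhill County: $249,246 × 0.0093 = $2,317.9878
Total = $11,044.09026

$11,044.09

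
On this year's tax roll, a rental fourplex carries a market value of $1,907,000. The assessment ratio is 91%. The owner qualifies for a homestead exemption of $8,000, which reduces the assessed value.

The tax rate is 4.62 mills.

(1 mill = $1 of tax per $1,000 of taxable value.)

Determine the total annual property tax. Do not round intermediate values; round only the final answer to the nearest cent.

$7,980.45

Assessed value = $1,907,000 × 0.91 = $1,735,370
Taxable value = $1,735,370 − $8,000 = $1,727,370
Tax = $1,727,370 × 0.00462 = $7,980.4494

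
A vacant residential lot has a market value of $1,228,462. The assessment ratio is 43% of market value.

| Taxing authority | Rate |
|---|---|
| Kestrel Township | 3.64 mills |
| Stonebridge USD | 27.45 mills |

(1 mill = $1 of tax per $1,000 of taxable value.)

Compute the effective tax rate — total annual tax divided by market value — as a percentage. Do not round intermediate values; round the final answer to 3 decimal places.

Assessed value = $1,228,462 × 0.43 = $528,238.66
Kestrel Township: $528,238.66 × 0.00364 = $1,922.7887224
Stonebridge USD: $528,238.66 × 0.02745 = $14,500.151217
Total tax = $16,422.9399394
Effective rate = $16,422.9399394 ÷ $1,228,462 = 1.337% of market value

1.337%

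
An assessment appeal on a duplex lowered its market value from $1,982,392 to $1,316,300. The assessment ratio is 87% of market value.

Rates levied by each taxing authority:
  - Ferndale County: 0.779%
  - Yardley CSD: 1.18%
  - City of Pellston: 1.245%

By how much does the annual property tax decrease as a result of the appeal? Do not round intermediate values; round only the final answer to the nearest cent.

$18,567.18

Old assessed value = $1,982,392 × 0.87 = $1,724,681.04
New assessed value = $1,316,300 × 0.87 = $1,145,181
Combined rate = 0.00779 + 0.0118 + 0.01245 = 0.03204
Old tax = $1,724,681.04 × 0.03204 = $55,258.7805216
New tax = $1,145,181 × 0.03204 = $36,691.59924
Reduction = $55,258.7805216 − $36,691.59924 = $18,567.1812816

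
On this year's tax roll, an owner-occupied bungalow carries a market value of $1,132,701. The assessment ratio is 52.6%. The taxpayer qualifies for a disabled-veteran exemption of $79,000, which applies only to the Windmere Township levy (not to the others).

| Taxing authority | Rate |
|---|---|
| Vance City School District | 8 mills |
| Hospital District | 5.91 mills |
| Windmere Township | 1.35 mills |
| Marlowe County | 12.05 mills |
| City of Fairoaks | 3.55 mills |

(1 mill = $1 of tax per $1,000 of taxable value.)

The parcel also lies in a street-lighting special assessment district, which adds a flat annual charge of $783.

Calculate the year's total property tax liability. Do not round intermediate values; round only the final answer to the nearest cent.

$19,062.76

Assessed value = $1,132,701 × 0.526 = $595,800.726
Vance City School District: $595,800.726 × 0.008 = $4,766.405808
Hospital District: $595,800.726 × 0.00591 = $3,521.18229066
Windmere Township: ($595,800.726 − $79,000) × 0.00135 = $516,800.726 × 0.00135 = $697.6809801
Marlowe County: $595,800.726 × 0.01205 = $7,179.3987483
City of Fairoaks: $595,800.726 × 0.00355 = $2,115.0925773
Levies subtotal = $18,279.76040436
Total = $18,279.76040436 + $783 = $19,062.76040436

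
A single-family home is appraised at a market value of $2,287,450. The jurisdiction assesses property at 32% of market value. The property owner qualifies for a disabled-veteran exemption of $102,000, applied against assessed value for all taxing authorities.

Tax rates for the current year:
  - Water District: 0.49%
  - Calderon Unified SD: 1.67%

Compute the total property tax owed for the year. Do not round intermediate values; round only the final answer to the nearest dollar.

Assessed value = $2,287,450 × 0.32 = $731,984
Taxable value = $731,984 − $102,000 = $629,984
Water District: $629,984 × 0.0049 = $3,086.9216
Calderon Unified SD: $629,984 × 0.0167 = $10,520.7328
Total = $3,086.9216 + $10,520.7328 = $13,607.6544

$13,608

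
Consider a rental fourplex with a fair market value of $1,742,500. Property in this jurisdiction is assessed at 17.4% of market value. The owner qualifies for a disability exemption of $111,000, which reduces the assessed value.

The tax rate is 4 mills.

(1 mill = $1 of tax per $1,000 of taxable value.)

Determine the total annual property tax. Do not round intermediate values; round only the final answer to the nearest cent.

$768.78

Assessed value = $1,742,500 × 0.174 = $303,195
Taxable value = $303,195 − $111,000 = $192,195
Tax = $192,195 × 0.004 = $768.78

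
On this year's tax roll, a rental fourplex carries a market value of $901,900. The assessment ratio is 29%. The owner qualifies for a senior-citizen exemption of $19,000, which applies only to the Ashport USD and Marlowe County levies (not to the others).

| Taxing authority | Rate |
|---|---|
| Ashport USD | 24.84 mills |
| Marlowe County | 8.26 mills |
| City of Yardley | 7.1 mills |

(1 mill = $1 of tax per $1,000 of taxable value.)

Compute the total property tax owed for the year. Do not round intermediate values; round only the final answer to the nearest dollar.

Assessed value = $901,900 × 0.29 = $261,551
Ashport USD: ($261,551 − $19,000) × 0.02484 = $242,551 × 0.02484 = $6,024.96684
Marlowe County: ($261,551 − $19,000) × 0.00826 = $242,551 × 0.00826 = $2,003.47126
City of Yardley: $261,551 × 0.0071 = $1,857.0121
Total = $9,885.4502

$9,885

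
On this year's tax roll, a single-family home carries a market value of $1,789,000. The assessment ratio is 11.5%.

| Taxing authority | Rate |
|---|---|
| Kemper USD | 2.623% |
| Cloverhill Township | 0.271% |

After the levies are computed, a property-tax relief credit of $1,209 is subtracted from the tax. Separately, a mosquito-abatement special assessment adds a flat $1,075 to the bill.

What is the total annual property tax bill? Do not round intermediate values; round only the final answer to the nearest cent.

$5,819.97

Assessed value = $1,789,000 × 0.115 = $205,735
Kemper USD: $205,735 × 0.02623 = $5,396.42905
Cloverhill Township: $205,735 × 0.00271 = $557.54185
Levies subtotal = $5,953.9709
After credit = $5,953.9709 − $1,209 = $4,744.9709
Total = $4,744.9709 + $1,075 = $5,819.9709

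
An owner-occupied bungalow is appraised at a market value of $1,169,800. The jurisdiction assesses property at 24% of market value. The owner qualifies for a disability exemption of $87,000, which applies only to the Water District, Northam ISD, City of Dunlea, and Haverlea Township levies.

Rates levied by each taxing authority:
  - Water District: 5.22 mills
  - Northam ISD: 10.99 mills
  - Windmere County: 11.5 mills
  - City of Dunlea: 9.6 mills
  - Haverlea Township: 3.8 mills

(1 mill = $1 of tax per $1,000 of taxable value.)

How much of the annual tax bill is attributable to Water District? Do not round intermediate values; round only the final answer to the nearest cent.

Assessed value = $1,169,800 × 0.24 = $280,752
Water District taxable value = $280,752 − $87,000 = $193,752
Water District levy = $193,752 × 0.00522 = $1,011.38544

$1,011.39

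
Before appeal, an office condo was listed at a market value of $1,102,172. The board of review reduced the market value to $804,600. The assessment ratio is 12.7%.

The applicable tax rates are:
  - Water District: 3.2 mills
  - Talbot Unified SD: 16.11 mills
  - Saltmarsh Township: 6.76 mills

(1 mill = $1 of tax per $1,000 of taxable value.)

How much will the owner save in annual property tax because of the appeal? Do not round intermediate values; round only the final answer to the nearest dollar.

$985

Old assessed value = $1,102,172 × 0.127 = $139,975.844
New assessed value = $804,600 × 0.127 = $102,184.2
Combined rate = 0.0032 + 0.01611 + 0.00676 = 0.02607
Old tax = $139,975.844 × 0.02607 = $3,649.17025308
New tax = $102,184.2 × 0.02607 = $2,663.942094
Reduction = $3,649.17025308 − $2,663.942094 = $985.22815908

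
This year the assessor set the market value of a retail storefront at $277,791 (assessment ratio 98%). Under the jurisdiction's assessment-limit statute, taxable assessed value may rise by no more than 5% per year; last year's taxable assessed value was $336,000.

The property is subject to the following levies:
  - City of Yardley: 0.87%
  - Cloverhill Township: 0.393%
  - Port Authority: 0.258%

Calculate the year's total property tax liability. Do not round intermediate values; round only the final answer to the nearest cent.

$4,140.70

Uncapped assessed value = $277,791 × 0.98 = $272,235.18
Cap limit = $336,000 × 1.05 = $352,800
Taxable assessed value = min($272,235.18, $352,800) = $272,235.18 (cap does not bind)
City of Yardley: $272,235.18 × 0.0087 = $2,368.446066
Cloverhill Township: $272,235.18 × 0.00393 = $1,069.8842574
Port Authority: $272,235.18 × 0.00258 = $702.3667644
Total = $4,140.6970878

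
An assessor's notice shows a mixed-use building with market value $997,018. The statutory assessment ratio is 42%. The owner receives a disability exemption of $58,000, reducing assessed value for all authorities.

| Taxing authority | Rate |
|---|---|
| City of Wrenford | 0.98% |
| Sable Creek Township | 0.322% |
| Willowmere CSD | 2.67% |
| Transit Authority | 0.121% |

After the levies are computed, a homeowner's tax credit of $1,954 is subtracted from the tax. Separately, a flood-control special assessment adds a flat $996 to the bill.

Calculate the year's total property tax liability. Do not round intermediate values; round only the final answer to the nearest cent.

Assessed value = $997,018 × 0.42 = $418,747.56
Taxable value = $418,747.56 − $58,000 = $360,747.56
City of Wrenford: $360,747.56 × 0.0098 = $3,535.326088
Sable Creek Township: $360,747.56 × 0.00322 = $1,161.6071432
Willowmere CSD: $360,747.56 × 0.0267 = $9,631.959852
Transit Authority: $360,747.56 × 0.00121 = $436.5045476
Levies subtotal = $14,765.3976308
After credit = $14,765.3976308 − $1,954 = $12,811.3976308
Total = $12,811.3976308 + $996 = $13,807.3976308

$13,807.40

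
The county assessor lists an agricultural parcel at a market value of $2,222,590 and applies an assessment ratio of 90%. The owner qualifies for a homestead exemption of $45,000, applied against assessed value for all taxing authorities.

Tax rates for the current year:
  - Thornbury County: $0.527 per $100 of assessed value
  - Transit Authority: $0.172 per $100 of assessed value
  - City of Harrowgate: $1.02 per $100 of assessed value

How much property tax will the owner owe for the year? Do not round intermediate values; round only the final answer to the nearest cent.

Assessed value = $2,222,590 × 0.9 = $2,000,331
Taxable value = $2,000,331 − $45,000 = $1,955,331
Thornbury County: $1,955,331 × 0.00527 = $10,304.59437
Transit Authority: $1,955,331 × 0.00172 = $3,363.16932
City of Harrowgate: $1,955,331 × 0.0102 = $19,944.3762
Total = $10,304.59437 + $3,363.16932 + $19,944.3762 = $33,612.13989

$33,612.14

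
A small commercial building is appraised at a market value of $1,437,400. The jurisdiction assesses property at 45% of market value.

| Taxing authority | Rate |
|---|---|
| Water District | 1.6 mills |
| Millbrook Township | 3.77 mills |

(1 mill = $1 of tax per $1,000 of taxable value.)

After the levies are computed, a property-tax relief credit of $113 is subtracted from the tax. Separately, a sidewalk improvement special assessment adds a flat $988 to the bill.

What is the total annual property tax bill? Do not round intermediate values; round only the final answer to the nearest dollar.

$4,348

Assessed value = $1,437,400 × 0.45 = $646,830
Water District: $646,830 × 0.0016 = $1,034.928
Millbrook Township: $646,830 × 0.00377 = $2,438.5491
Levies subtotal = $3,473.4771
After credit = $3,473.4771 − $113 = $3,360.4771
Total = $3,360.4771 + $988 = $4,348.4771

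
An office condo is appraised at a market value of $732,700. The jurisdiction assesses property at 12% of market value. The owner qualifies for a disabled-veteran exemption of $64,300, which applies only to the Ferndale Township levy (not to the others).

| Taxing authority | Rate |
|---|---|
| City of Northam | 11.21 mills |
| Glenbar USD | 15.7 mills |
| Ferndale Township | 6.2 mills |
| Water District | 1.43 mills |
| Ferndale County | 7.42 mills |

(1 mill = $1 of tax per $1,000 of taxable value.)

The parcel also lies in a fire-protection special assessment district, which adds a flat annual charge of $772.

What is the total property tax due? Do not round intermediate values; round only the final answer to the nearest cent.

$4,062.63

Assessed value = $732,700 × 0.12 = $87,924
City of Northam: $87,924 × 0.01121 = $985.62804
Glenbar USD: $87,924 × 0.0157 = $1,380.4068
Ferndale Township: ($87,924 − $64,300) × 0.0062 = $23,624 × 0.0062 = $146.4688
Water District: $87,924 × 0.00143 = $125.73132
Ferndale County: $87,924 × 0.00742 = $652.39608
Levies subtotal = $3,290.63104
Total = $3,290.63104 + $772 = $4,062.63104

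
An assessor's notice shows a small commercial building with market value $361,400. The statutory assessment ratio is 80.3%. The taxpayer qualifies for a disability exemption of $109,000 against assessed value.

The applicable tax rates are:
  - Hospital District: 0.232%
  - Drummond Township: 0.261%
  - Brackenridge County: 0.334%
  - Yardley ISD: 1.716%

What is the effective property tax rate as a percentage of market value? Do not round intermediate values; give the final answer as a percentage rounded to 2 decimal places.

1.28%

Assessed value = $361,400 × 0.803 = $290,204.2
Taxable value = $290,204.2 − $109,000 = $181,204.2
Hospital District: $181,204.2 × 0.00232 = $420.393744
Drummond Township: $181,204.2 × 0.00261 = $472.942962
Brackenridge County: $181,204.2 × 0.00334 = $605.222028
Yardley ISD: $181,204.2 × 0.01716 = $3,109.464072
Total tax = $4,608.022806
Effective rate = $4,608.022806 ÷ $361,400 = 1.28% of market value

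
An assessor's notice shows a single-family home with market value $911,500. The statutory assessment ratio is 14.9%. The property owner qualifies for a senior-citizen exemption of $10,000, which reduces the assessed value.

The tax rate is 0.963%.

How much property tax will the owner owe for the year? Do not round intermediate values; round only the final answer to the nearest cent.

$1,211.58

Assessed value = $911,500 × 0.149 = $135,813.5
Taxable value = $135,813.5 − $10,000 = $125,813.5
Tax = $125,813.5 × 0.00963 = $1,211.584005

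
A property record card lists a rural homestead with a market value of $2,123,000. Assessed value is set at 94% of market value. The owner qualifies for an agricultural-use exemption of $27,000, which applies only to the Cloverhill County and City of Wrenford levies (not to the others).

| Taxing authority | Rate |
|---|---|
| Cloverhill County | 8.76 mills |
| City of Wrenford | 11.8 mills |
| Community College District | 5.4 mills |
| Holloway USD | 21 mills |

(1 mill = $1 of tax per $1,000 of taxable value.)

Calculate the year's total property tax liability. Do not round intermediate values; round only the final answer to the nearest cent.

$93,159.20

Assessed value = $2,123,000 × 0.94 = $1,995,620
Cloverhill County: ($1,995,620 − $27,000) × 0.00876 = $1,968,620 × 0.00876 = $17,245.1112
City of Wrenford: ($1,995,620 − $27,000) × 0.0118 = $1,968,620 × 0.0118 = $23,229.716
Community College District: $1,995,620 × 0.0054 = $10,776.348
Holloway USD: $1,995,620 × 0.021 = $41,908.02
Total = $93,159.1952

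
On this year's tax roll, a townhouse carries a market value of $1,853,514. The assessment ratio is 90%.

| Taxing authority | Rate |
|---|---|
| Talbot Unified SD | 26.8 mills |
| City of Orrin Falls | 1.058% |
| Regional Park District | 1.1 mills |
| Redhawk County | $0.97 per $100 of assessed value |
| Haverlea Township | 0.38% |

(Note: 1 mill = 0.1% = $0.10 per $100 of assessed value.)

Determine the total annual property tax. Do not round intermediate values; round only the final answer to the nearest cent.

Assessed value = $1,853,514 × 0.9 = $1,668,162.6
Talbot Unified SD: $1,668,162.6 × 0.0268 = $44,706.75768
City of Orrin Falls: $1,668,162.6 × 0.01058 = $17,649.160308
Regional Park District: $1,668,162.6 × 0.0011 = $1,834.97886
Redhawk County: $1,668,162.6 × 0.0097 = $16,181.17722
Haverlea Township: $1,668,162.6 × 0.0038 = $6,339.01788
Total = $86,711.091948

$86,711.09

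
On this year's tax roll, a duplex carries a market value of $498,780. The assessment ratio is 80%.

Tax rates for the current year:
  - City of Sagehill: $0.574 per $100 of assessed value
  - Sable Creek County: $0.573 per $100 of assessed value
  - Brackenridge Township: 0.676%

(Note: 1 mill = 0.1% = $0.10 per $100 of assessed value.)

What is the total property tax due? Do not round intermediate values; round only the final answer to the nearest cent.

$7,274.21

Assessed value = $498,780 × 0.8 = $399,024
City of Sagehill: $399,024 × 0.00574 = $2,290.39776
Sable Creek County: $399,024 × 0.00573 = $2,286.40752
Brackenridge Township: $399,024 × 0.00676 = $2,697.40224
Total = $7,274.20752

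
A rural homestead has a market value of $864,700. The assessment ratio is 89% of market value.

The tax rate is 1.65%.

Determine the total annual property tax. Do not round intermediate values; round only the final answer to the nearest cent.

$12,698.12

Assessed value = $864,700 × 0.89 = $769,583
Tax = $769,583 × 0.0165 = $12,698.1195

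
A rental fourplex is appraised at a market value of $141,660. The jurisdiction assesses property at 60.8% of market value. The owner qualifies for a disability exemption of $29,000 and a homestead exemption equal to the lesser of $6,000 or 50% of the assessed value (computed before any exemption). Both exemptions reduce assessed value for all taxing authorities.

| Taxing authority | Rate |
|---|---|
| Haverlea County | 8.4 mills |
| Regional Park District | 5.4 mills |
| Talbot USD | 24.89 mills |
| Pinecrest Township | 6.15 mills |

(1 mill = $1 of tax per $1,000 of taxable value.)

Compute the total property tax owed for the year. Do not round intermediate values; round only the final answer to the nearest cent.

Assessed value = $141,660 × 0.608 = $86,129.28
Homestead exemption = min($6,000, 50% × $86,129.28) = min($6,000, $43,064.64) = $6,000 (dollar cap binds)
Taxable value = $86,129.28 − $29,000 − $6,000 = $51,129.28
Haverlea County: $51,129.28 × 0.0084 = $429.485952
Regional Park District: $51,129.28 × 0.0054 = $276.098112
Talbot USD: $51,129.28 × 0.02489 = $1,272.6077792
Pinecrest Township: $51,129.28 × 0.00615 = $314.445072
Total = $2,292.6369152

$2,292.64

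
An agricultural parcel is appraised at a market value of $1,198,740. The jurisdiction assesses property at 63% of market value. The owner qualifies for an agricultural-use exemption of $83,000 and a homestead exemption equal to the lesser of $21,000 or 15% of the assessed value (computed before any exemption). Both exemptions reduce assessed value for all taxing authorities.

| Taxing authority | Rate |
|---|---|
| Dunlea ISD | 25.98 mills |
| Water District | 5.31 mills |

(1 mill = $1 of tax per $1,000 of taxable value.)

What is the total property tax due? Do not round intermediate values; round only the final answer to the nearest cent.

$20,376.24

Assessed value = $1,198,740 × 0.63 = $755,206.2
Homestead exemption = min($21,000, 15% × $755,206.2) = min($21,000, $113,280.93) = $21,000 (dollar cap binds)
Taxable value = $755,206.2 − $83,000 − $21,000 = $651,206.2
Dunlea ISD: $651,206.2 × 0.02598 = $16,918.337076
Water District: $651,206.2 × 0.00531 = $3,457.904922
Total = $20,376.241998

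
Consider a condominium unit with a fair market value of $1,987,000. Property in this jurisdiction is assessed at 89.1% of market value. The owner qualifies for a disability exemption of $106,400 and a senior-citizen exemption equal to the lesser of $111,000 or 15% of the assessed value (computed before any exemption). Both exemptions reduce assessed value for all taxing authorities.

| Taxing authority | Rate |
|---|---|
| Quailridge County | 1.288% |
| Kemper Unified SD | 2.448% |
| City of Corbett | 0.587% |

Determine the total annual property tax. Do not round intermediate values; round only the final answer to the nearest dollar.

Assessed value = $1,987,000 × 0.891 = $1,770,417
Senior-citizen exemption = min($111,000, 15% × $1,770,417) = min($111,000, $265,562.55) = $111,000 (dollar cap binds)
Taxable value = $1,770,417 − $106,400 − $111,000 = $1,553,017
Quailridge County: $1,553,017 × 0.01288 = $20,002.85896
Kemper Unified SD: $1,553,017 × 0.02448 = $38,017.85616
City of Corbett: $1,553,017 × 0.00587 = $9,116.20979
Total = $67,136.92491

$67,137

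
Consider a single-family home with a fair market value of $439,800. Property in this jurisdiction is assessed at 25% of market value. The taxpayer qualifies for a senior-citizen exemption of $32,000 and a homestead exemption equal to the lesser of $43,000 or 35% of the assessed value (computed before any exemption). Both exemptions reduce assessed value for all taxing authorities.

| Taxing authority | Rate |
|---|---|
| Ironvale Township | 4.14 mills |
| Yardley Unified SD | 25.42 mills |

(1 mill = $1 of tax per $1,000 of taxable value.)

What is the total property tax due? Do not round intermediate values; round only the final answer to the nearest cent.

$1,166.66

Assessed value = $439,800 × 0.25 = $109,950
Homestead exemption = min($43,000, 35% × $109,950) = min($43,000, $38,482.5) = $38,482.5 (percentage binds)
Taxable value = $109,950 − $32,000 − $38,482.5 = $39,467.5
Ironvale Township: $39,467.5 × 0.00414 = $163.39545
Yardley Unified SD: $39,467.5 × 0.02542 = $1,003.26385
Total = $1,166.6593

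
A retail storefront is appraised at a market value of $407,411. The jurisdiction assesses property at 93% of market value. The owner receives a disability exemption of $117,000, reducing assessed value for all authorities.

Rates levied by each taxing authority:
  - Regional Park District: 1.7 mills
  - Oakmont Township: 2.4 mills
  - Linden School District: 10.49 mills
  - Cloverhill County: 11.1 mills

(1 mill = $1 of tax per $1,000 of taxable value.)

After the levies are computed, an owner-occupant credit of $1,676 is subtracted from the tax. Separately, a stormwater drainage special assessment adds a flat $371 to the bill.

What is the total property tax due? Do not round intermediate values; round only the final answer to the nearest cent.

Assessed value = $407,411 × 0.93 = $378,892.23
Taxable value = $378,892.23 − $117,000 = $261,892.23
Regional Park District: $261,892.23 × 0.0017 = $445.216791
Oakmont Township: $261,892.23 × 0.0024 = $628.541352
Linden School District: $261,892.23 × 0.01049 = $2,747.2494927
Cloverhill County: $261,892.23 × 0.0111 = $2,907.003753
Levies subtotal = $6,728.0113887
After credit = $6,728.0113887 − $1,676 = $5,052.0113887
Total = $5,052.0113887 + $371 = $5,423.0113887

$5,423.01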